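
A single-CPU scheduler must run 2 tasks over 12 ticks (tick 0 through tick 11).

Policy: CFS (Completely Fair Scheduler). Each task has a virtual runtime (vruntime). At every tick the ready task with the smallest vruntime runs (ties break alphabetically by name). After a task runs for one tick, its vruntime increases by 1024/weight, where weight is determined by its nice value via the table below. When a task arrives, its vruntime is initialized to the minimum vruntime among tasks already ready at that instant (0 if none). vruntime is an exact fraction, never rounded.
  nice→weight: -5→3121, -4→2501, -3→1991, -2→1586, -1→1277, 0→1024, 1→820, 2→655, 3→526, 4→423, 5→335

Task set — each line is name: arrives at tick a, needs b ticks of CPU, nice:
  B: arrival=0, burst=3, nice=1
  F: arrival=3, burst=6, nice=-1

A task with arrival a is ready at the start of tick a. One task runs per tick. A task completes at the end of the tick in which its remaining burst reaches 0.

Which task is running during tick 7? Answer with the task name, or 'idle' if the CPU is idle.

t=0: vr[B=0] → run B
t=1: vr[B=256/205] → run B
t=2: vr[B=512/205] → run B
t=3: vr[F=0] → run F
t=4: vr[F=1024/1277] → run F
t=5: vr[F=2048/1277] → run F
t=6: vr[F=3072/1277] → run F
t=7: vr[F=4096/1277] → run F
t=8: vr[F=5120/1277] → run F
t=9: (idle)
t=10: (idle)
t=11: (idle)

running at tick 7 = F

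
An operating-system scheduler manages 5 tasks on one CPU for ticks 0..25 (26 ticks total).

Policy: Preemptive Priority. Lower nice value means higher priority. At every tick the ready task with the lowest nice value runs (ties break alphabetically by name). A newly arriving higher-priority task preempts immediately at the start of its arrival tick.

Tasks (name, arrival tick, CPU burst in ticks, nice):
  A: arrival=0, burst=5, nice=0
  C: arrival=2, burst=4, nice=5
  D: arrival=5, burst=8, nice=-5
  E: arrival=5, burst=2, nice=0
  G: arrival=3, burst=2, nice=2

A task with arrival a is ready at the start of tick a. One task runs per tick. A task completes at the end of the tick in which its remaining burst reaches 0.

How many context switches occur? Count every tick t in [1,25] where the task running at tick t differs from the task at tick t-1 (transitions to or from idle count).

t=0: ready={A} → run A
t=1: ready={A} → run A
t=2: ready={A,C} → run A
t=3: ready={A,C,G} → run A
t=4: ready={A,C,G} → run A
t=5: ready={C,D,E,G} → run D
t=6: ready={C,D,E,G} → run D
t=7: ready={C,D,E,G} → run D
t=8: ready={C,D,E,G} → run D
t=9: ready={C,D,E,G} → run D
t=10: ready={C,D,E,G} → run D
t=11: ready={C,D,E,G} → run D
t=12: ready={C,D,E,G} → run D
t=13: ready={C,E,G} → run E
t=14: ready={C,E,G} → run E
t=15: ready={C,G} → run G
t=16: ready={C,G} → run G
t=17: ready={C} → run C
t=18: ready={C} → run C
t=19: ready={C} → run C
t=20: ready={C} → run C
t=21: (idle)
t=22: (idle)
t=23: (idle)
t=24: (idle)
t=25: (idle)

context switches = 5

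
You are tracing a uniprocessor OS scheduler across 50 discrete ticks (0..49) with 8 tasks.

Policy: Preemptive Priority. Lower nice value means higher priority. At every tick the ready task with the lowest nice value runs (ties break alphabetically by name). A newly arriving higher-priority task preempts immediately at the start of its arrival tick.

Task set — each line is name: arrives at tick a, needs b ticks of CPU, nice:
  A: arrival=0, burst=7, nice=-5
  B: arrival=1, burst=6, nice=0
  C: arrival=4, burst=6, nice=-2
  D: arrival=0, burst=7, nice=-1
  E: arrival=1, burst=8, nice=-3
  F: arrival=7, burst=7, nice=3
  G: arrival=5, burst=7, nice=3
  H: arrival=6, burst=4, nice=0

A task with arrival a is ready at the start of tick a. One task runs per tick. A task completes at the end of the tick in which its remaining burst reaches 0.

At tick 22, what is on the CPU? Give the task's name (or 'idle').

running at tick 22 = D

t=0: ready={A,D} → run A
t=1: ready={A,B,D,E} → run A
t=2: ready={A,B,D,E} → run A
t=3: ready={A,B,D,E} → run A
t=4: ready={A,B,C,D,E} → run A
t=5: ready={A,B,C,D,E,G} → run A
t=6: ready={A,B,C,D,E,G,H} → run A
t=7: ready={B,C,D,E,F,G,H} → run E
t=8: ready={B,C,D,E,F,G,H} → run E
t=9: ready={B,C,D,E,F,G,H} → run E
t=10: ready={B,C,D,E,F,G,H} → run E
t=11: ready={B,C,D,E,F,G,H} → run E
t=12: ready={B,C,D,E,F,G,H} → run E
t=13: ready={B,C,D,E,F,G,H} → run E
t=14: ready={B,C,D,E,F,G,H} → run E
t=15: ready={B,C,D,F,G,H} → run C
t=16: ready={B,C,D,F,G,H} → run C
t=17: ready={B,C,D,F,G,H} → run C
t=18: ready={B,C,D,F,G,H} → run C
t=19: ready={B,C,D,F,G,H} → run C
t=20: ready={B,C,D,F,G,H} → run C
t=21: ready={B,D,F,G,H} → run D
t=22: ready={B,D,F,G,H} → run D
t=23: ready={B,D,F,G,H} → run D
t=24: ready={B,D,F,G,H} → run D
t=25: ready={B,D,F,G,H} → run D
t=26: ready={B,D,F,G,H} → run D
t=27: ready={B,D,F,G,H} → run D
t=28: ready={B,F,G,H} → run B
t=29: ready={B,F,G,H} → run B
t=30: ready={B,F,G,H} → run B
t=31: ready={B,F,G,H} → run B
t=32: ready={B,F,G,H} → run B
t=33: ready={B,F,G,H} → run B
t=34: ready={F,G,H} → run H
t=35: ready={F,G,H} → run H
t=36: ready={F,G,H} → run H
t=37: ready={F,G,H} → run H
t=38: ready={F,G} → run F
t=39: ready={F,G} → run F
t=40: ready={F,G} → run F
t=41: ready={F,G} → run F
t=42: ready={F,G} → run F
t=43: ready={F,G} → run F
t=44: ready={F,G} → run F
t=45: ready={G} → run G
t=46: ready={G} → run G
t=47: ready={G} → run G
t=48: ready={G} → run G
t=49: ready={G} → run G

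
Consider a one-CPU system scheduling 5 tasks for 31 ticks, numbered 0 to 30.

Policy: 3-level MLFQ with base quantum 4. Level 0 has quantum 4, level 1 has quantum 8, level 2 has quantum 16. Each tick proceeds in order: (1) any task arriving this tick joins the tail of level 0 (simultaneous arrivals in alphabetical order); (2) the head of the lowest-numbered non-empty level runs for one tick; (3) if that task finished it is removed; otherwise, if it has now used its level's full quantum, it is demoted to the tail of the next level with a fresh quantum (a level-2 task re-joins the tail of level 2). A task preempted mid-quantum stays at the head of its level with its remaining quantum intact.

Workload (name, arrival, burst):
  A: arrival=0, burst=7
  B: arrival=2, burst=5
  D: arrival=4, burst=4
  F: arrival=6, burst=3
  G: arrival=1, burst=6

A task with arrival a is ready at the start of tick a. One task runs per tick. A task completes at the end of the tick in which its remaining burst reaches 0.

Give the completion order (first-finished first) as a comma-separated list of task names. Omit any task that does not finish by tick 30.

t=0: L0/L1/L2 = A/-/- → run A
t=1: L0/L1/L2 = AG/-/- → run A
t=2: L0/L1/L2 = AGB/-/- → run A
t=3: L0/L1/L2 = AGB/-/- → run A
t=4: L0/L1/L2 = GBD/A/- → run G
t=5: L0/L1/L2 = GBD/A/- → run G
t=6: L0/L1/L2 = GBDF/A/- → run G
t=7: L0/L1/L2 = GBDF/A/- → run G
t=8: L0/L1/L2 = BDF/AG/- → run B
t=9: L0/L1/L2 = BDF/AG/- → run B
t=10: L0/L1/L2 = BDF/AG/- → run B
t=11: L0/L1/L2 = BDF/AG/- → run B
t=12: L0/L1/L2 = DF/AGB/- → run D
t=13: L0/L1/L2 = DF/AGB/- → run D
t=14: L0/L1/L2 = DF/AGB/- → run D
t=15: L0/L1/L2 = DF/AGB/- → run D
t=16: L0/L1/L2 = F/AGB/- → run F
t=17: L0/L1/L2 = F/AGB/- → run F
t=18: L0/L1/L2 = F/AGB/- → run F
t=19: L0/L1/L2 = -/AGB/- → run A
t=20: L0/L1/L2 = -/AGB/- → run A
t=21: L0/L1/L2 = -/AGB/- → run A
t=22: L0/L1/L2 = -/GB/- → run G
t=23: L0/L1/L2 = -/GB/- → run G
t=24: L0/L1/L2 = -/B/- → run B
t=25: (idle)
t=26: (idle)
t=27: (idle)
t=28: (idle)
t=29: (idle)
t=30: (idle)

completion order = D, F, A, G, B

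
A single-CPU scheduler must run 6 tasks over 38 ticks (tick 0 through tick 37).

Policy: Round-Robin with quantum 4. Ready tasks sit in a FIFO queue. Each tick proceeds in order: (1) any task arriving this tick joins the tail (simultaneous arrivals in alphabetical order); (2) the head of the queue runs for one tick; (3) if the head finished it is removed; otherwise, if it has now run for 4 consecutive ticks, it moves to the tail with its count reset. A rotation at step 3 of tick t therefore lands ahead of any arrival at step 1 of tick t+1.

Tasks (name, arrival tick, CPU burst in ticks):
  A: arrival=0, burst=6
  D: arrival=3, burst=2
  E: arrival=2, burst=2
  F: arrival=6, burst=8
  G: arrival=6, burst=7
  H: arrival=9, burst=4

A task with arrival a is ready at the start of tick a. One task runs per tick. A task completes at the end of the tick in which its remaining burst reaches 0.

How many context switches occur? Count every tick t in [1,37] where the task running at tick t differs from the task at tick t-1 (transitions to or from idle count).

context switches = 9

t=0: queue=[A] q_used=0 → run A
t=1: queue=[A] q_used=1 → run A
t=2: queue=[A,E] q_used=2 → run A
t=3: queue=[A,E,D] q_used=3 → run A
t=4: queue=[E,D,A] q_used=0 → run E
t=5: queue=[E,D,A] q_used=1 → run E
t=6: queue=[D,A,F,G] q_used=0 → run D
t=7: queue=[D,A,F,G] q_used=1 → run D
t=8: queue=[A,F,G] q_used=0 → run A
t=9: queue=[A,F,G,H] q_used=1 → run A
t=10: queue=[F,G,H] q_used=0 → run F
t=11: queue=[F,G,H] q_used=1 → run F
t=12: queue=[F,G,H] q_used=2 → run F
t=13: queue=[F,G,H] q_used=3 → run F
t=14: queue=[G,H,F] q_used=0 → run G
t=15: queue=[G,H,F] q_used=1 → run G
t=16: queue=[G,H,F] q_used=2 → run G
t=17: queue=[G,H,F] q_used=3 → run G
t=18: queue=[H,F,G] q_used=0 → run H
t=19: queue=[H,F,G] q_used=1 → run H
t=20: queue=[H,F,G] q_used=2 → run H
t=21: queue=[H,F,G] q_used=3 → run H
t=22: queue=[F,G] q_used=0 → run F
t=23: queue=[F,G] q_used=1 → run F
t=24: queue=[F,G] q_used=2 → run F
t=25: queue=[F,G] q_used=3 → run F
t=26: queue=[G] q_used=0 → run G
t=27: queue=[G] q_used=1 → run G
t=28: queue=[G] q_used=2 → run G
t=29: (idle)
t=30: (idle)
t=31: (idle)
t=32: (idle)
t=33: (idle)
t=34: (idle)
t=35: (idle)
t=36: (idle)
t=37: (idle)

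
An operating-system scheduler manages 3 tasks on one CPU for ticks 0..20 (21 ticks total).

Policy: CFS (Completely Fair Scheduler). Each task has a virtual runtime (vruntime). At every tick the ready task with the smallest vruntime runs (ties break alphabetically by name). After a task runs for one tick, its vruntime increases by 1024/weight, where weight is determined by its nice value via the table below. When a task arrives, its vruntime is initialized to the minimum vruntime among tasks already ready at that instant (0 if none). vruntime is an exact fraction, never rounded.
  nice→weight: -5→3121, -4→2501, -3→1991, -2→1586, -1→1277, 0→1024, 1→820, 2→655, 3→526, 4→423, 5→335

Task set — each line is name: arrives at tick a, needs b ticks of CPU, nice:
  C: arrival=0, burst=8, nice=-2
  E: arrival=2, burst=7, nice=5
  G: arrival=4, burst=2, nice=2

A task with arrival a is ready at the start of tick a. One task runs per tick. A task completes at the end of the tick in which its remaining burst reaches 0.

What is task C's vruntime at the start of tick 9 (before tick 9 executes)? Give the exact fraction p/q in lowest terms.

t=0: vr[C=0] → run C
t=1: vr[C=512/793] → run C
t=2: vr[C=1024/793 E=1024/793] → run C
t=3: vr[C=1536/793 E=1024/793] → run E
t=4: vr[C=1536/793 E=1155072/265655 G=1536/793] → run C
t=5: vr[C=2048/793 E=1155072/265655 G=1536/793] → run G
t=6: vr[C=2048/793 E=1155072/265655 G=1818112/519415] → run C
t=7: vr[C=2560/793 E=1155072/265655 G=1818112/519415] → run C
t=8: vr[C=3072/793 E=1155072/265655 G=1818112/519415] → run G
t=9: vr[C=3072/793 E=1155072/265655] → run C
t=10: vr[C=3584/793 E=1155072/265655] → run E
t=11: vr[C=3584/793 E=1967104/265655] → run C
t=12: vr[E=1967104/265655] → run E
t=13: vr[E=2779136/265655] → run E
t=14: vr[E=3591168/265655] → run E
t=15: vr[E=880640/53131] → run E
t=16: vr[E=5215232/265655] → run E
t=17: (idle)
t=18: (idle)
t=19: (idle)
t=20: (idle)

vruntime(C, start of tick 9) = 3072/793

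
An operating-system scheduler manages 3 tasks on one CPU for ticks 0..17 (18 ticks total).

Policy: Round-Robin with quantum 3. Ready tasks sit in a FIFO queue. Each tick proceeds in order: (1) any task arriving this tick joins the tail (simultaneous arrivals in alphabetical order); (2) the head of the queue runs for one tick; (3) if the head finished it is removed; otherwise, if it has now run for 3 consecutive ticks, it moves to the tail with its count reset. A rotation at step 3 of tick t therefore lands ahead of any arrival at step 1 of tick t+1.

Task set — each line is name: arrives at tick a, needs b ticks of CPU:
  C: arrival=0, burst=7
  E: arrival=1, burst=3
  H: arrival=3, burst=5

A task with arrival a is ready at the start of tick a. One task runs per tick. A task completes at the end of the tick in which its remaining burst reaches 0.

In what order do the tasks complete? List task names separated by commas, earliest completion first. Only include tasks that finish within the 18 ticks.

completion order = E, C, H

t=0: queue=[C] q_used=0 → run C
t=1: queue=[C,E] q_used=1 → run C
t=2: queue=[C,E] q_used=2 → run C
t=3: queue=[E,C,H] q_used=0 → run E
t=4: queue=[E,C,H] q_used=1 → run E
t=5: queue=[E,C,H] q_used=2 → run E
t=6: queue=[C,H] q_used=0 → run C
t=7: queue=[C,H] q_used=1 → run C
t=8: queue=[C,H] q_used=2 → run C
t=9: queue=[H,C] q_used=0 → run H
t=10: queue=[H,C] q_used=1 → run H
t=11: queue=[H,C] q_used=2 → run H
t=12: queue=[C,H] q_used=0 → run C
t=13: queue=[H] q_used=0 → run H
t=14: queue=[H] q_used=1 → run H
t=15: (idle)
t=16: (idle)
t=17: (idle)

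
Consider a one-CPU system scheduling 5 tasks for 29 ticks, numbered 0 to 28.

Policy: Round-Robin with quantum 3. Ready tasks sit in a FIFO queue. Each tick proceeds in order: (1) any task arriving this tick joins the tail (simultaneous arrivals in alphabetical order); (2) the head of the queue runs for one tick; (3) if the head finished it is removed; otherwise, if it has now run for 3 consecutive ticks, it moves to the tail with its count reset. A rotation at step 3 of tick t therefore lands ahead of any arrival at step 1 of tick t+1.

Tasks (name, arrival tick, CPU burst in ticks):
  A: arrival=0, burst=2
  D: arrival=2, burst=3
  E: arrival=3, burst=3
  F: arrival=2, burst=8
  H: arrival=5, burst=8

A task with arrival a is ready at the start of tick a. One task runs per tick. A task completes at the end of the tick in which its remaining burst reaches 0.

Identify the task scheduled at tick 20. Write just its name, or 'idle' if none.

t=0: queue=[A] q_used=0 → run A
t=1: queue=[A] q_used=1 → run A
t=2: queue=[D,F] q_used=0 → run D
t=3: queue=[D,F,E] q_used=1 → run D
t=4: queue=[D,F,E] q_used=2 → run D
t=5: queue=[F,E,H] q_used=0 → run F
t=6: queue=[F,E,H] q_used=1 → run F
t=7: queue=[F,E,H] q_used=2 → run F
t=8: queue=[E,H,F] q_used=0 → run E
t=9: queue=[E,H,F] q_used=1 → run E
t=10: queue=[E,H,F] q_used=2 → run E
t=11: queue=[H,F] q_used=0 → run H
t=12: queue=[H,F] q_used=1 → run H
t=13: queue=[H,F] q_used=2 → run H
t=14: queue=[F,H] q_used=0 → run F
t=15: queue=[F,H] q_used=1 → run F
t=16: queue=[F,H] q_used=2 → run F
t=17: queue=[H,F] q_used=0 → run H
t=18: queue=[H,F] q_used=1 → run H
t=19: queue=[H,F] q_used=2 → run H
t=20: queue=[F,H] q_used=0 → run F
t=21: queue=[F,H] q_used=1 → run F
t=22: queue=[H] q_used=0 → run H
t=23: queue=[H] q_used=1 → run H
t=24: (idle)
t=25: (idle)
t=26: (idle)
t=27: (idle)
t=28: (idle)

running at tick 20 = F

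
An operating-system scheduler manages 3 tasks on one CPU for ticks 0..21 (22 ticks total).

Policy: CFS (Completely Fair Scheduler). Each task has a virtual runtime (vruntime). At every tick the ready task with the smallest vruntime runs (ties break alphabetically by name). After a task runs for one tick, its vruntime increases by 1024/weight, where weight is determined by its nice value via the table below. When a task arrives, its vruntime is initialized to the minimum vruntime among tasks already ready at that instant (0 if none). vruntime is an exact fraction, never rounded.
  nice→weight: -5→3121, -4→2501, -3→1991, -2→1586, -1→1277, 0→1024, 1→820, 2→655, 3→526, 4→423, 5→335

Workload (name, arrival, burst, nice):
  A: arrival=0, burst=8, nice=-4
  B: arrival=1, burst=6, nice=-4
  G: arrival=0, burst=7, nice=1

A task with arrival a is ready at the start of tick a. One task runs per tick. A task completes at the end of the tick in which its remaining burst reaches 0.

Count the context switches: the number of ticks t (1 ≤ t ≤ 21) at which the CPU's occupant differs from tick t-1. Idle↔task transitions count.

t=0: vr[A=0 G=0] → run A
t=1: vr[A=1024/2501 B=0 G=0] → run B
t=2: vr[A=1024/2501 B=1024/2501 G=0] → run G
t=3: vr[A=1024/2501 B=1024/2501 G=256/205] → run A
t=4: vr[A=2048/2501 B=1024/2501 G=256/205] → run B
t=5: vr[A=2048/2501 B=2048/2501 G=256/205] → run A
t=6: vr[A=3072/2501 B=2048/2501 G=256/205] → run B
t=7: vr[A=3072/2501 B=3072/2501 G=256/205] → run A
t=8: vr[A=4096/2501 B=3072/2501 G=256/205] → run B
t=9: vr[A=4096/2501 B=4096/2501 G=256/205] → run G
t=10: vr[A=4096/2501 B=4096/2501 G=512/205] → run A
t=11: vr[A=5120/2501 B=4096/2501 G=512/205] → run B
t=12: vr[A=5120/2501 B=5120/2501 G=512/205] → run A
t=13: vr[A=6144/2501 B=5120/2501 G=512/205] → run B
t=14: vr[A=6144/2501 G=512/205] → run A
t=15: vr[A=7168/2501 G=512/205] → run G
t=16: vr[A=7168/2501 G=768/205] → run A
t=17: vr[G=768/205] → run G
t=18: vr[G=1024/205] → run G
t=19: vr[G=256/41] → run G
t=20: vr[G=1536/205] → run G
t=21: (idle)

context switches = 18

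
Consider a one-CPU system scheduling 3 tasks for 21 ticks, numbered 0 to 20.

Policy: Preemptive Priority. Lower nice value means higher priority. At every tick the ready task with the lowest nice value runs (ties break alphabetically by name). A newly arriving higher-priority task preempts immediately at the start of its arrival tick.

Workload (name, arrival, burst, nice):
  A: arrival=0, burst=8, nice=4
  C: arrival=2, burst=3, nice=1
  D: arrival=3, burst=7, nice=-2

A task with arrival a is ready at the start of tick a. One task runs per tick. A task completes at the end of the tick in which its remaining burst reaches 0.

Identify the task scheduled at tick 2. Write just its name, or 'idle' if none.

t=0: ready={A} → run A
t=1: ready={A} → run A
t=2: ready={A,C} → run C
t=3: ready={A,C,D} → run D
t=4: ready={A,C,D} → run D
t=5: ready={A,C,D} → run D
t=6: ready={A,C,D} → run D
t=7: ready={A,C,D} → run D
t=8: ready={A,C,D} → run D
t=9: ready={A,C,D} → run D
t=10: ready={A,C} → run C
t=11: ready={A,C} → run C
t=12: ready={A} → run A
t=13: ready={A} → run A
t=14: ready={A} → run A
t=15: ready={A} → run A
t=16: ready={A} → run A
t=17: ready={A} → run A
t=18: (idle)
t=19: (idle)
t=20: (idle)

running at tick 2 = C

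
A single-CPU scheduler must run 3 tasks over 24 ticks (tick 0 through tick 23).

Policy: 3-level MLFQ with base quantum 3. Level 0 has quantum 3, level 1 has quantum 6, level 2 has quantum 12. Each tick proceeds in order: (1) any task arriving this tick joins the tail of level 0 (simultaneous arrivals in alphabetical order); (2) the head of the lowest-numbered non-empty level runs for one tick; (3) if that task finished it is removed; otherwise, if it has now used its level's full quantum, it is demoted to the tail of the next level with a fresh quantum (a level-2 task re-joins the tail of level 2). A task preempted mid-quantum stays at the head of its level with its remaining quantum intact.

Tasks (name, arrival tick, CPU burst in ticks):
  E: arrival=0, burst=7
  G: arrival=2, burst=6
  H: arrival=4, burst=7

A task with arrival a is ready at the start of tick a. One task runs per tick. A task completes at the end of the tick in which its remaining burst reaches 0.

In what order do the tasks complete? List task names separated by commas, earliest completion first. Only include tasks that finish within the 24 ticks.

t=0: L0/L1/L2 = E/-/- → run E
t=1: L0/L1/L2 = E/-/- → run E
t=2: L0/L1/L2 = EG/-/- → run E
t=3: L0/L1/L2 = G/E/- → run G
t=4: L0/L1/L2 = GH/E/- → run G
t=5: L0/L1/L2 = GH/E/- → run G
t=6: L0/L1/L2 = H/EG/- → run H
t=7: L0/L1/L2 = H/EG/- → run H
t=8: L0/L1/L2 = H/EG/- → run H
t=9: L0/L1/L2 = -/EGH/- → run E
t=10: L0/L1/L2 = -/EGH/- → run E
t=11: L0/L1/L2 = -/EGH/- → run E
t=12: L0/L1/L2 = -/EGH/- → run E
t=13: L0/L1/L2 = -/GH/- → run G
t=14: L0/L1/L2 = -/GH/- → run G
t=15: L0/L1/L2 = -/GH/- → run G
t=16: L0/L1/L2 = -/H/- → run H
t=17: L0/L1/L2 = -/H/- → run H
t=18: L0/L1/L2 = -/H/- → run H
t=19: L0/L1/L2 = -/H/- → run H
t=20: (idle)
t=21: (idle)
t=22: (idle)
t=23: (idle)

completion order = E, G, H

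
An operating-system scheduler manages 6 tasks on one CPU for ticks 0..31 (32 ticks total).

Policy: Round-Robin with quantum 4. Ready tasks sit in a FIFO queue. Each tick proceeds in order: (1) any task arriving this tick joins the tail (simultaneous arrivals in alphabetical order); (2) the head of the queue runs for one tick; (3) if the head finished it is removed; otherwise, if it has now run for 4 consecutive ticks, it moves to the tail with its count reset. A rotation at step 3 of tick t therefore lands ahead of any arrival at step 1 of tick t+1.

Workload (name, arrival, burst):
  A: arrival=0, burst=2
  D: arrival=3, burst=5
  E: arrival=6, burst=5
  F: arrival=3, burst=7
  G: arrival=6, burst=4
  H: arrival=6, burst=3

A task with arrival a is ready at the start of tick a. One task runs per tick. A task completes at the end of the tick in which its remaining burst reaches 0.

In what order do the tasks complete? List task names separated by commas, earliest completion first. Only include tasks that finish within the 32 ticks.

t=0: queue=[A] q_used=0 → run A
t=1: queue=[A] q_used=1 → run A
t=2: (idle)
t=3: queue=[D,F] q_used=0 → run D
t=4: queue=[D,F] q_used=1 → run D
t=5: queue=[D,F] q_used=2 → run D
t=6: queue=[D,F,E,G,H] q_used=3 → run D
t=7: queue=[F,E,G,H,D] q_used=0 → run F
t=8: queue=[F,E,G,H,D] q_used=1 → run F
t=9: queue=[F,E,G,H,D] q_used=2 → run F
t=10: queue=[F,E,G,H,D] q_used=3 → run F
t=11: queue=[E,G,H,D,F] q_used=0 → run E
t=12: queue=[E,G,H,D,F] q_used=1 → run E
t=13: queue=[E,G,H,D,F] q_used=2 → run E
t=14: queue=[E,G,H,D,F] q_used=3 → run E
t=15: queue=[G,H,D,F,E] q_used=0 → run G
t=16: queue=[G,H,D,F,E] q_used=1 → run G
t=17: queue=[G,H,D,F,E] q_used=2 → run G
t=18: queue=[G,H,D,F,E] q_used=3 → run G
t=19: queue=[H,D,F,E] q_used=0 → run H
t=20: queue=[H,D,F,E] q_used=1 → run H
t=21: queue=[H,D,F,E] q_used=2 → run H
t=22: queue=[D,F,E] q_used=0 → run D
t=23: queue=[F,E] q_used=0 → run F
t=24: queue=[F,E] q_used=1 → run F
t=25: queue=[F,E] q_used=2 → run F
t=26: queue=[E] q_used=0 → run E
t=27: (idle)
t=28: (idle)
t=29: (idle)
t=30: (idle)
t=31: (idle)

completion order = A, G, H, D, F, E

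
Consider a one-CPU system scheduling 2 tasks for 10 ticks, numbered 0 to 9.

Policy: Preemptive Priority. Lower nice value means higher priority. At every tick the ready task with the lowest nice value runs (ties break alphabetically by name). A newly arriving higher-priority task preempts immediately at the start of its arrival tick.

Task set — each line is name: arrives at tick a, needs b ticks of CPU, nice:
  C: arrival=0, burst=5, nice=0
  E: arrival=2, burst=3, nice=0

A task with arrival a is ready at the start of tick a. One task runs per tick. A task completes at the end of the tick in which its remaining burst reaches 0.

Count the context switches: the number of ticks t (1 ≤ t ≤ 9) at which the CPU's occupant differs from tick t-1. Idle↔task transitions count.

t=0: ready={C} → run C
t=1: ready={C} → run C
t=2: ready={C,E} → run C
t=3: ready={C,E} → run C
t=4: ready={C,E} → run C
t=5: ready={E} → run E
t=6: ready={E} → run E
t=7: ready={E} → run E
t=8: (idle)
t=9: (idle)

context switches = 2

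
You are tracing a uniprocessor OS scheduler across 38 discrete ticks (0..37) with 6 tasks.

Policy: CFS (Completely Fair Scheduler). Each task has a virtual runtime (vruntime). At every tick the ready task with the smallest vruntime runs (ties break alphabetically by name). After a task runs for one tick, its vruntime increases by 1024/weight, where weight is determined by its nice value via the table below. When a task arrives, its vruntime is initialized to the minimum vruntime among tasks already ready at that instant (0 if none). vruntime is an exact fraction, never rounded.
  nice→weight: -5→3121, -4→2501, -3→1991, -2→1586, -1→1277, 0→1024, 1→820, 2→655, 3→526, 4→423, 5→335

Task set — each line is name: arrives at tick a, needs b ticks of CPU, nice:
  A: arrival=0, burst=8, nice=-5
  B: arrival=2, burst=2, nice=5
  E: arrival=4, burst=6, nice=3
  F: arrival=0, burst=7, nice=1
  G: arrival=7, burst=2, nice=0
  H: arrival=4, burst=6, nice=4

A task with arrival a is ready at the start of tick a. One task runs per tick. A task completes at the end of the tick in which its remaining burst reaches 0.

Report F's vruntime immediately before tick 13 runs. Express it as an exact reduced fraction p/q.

vruntime(F, start of tick 13) = 512/205

t=0: vr[A=0 F=0] → run A
t=1: vr[A=1024/3121 F=0] → run F
t=2: vr[A=1024/3121 B=1024/3121 F=256/205] → run A
t=3: vr[A=2048/3121 B=1024/3121 F=256/205] → run B
t=4: vr[A=2048/3121 B=3538944/1045535 E=2048/3121 F=256/205 H=2048/3121] → run A
t=5: vr[A=3072/3121 B=3538944/1045535 E=2048/3121 F=256/205 H=2048/3121] → run E
t=6: vr[A=3072/3121 B=3538944/1045535 E=2136576/820823 F=256/205 H=2048/3121] → run H
t=7: vr[A=3072/3121 B=3538944/1045535 E=2136576/820823 F=256/205 G=3072/3121 H=4062208/1320183] → run A
t=8: vr[A=4096/3121 B=3538944/1045535 E=2136576/820823 F=256/205 G=3072/3121 H=4062208/1320183] → run G
t=9: vr[A=4096/3121 B=3538944/1045535 E=2136576/820823 F=256/205 G=6193/3121 H=4062208/1320183] → run F
t=10: vr[A=4096/3121 B=3538944/1045535 E=2136576/820823 F=512/205 G=6193/3121 H=4062208/1320183] → run A
t=11: vr[A=5120/3121 B=3538944/1045535 E=2136576/820823 F=512/205 G=6193/3121 H=4062208/1320183] → run A
t=12: vr[A=6144/3121 B=3538944/1045535 E=2136576/820823 F=512/205 G=6193/3121 H=4062208/1320183] → run A
t=13: vr[A=7168/3121 B=3538944/1045535 E=2136576/820823 F=512/205 G=6193/3121 H=4062208/1320183] → run G
t=14: vr[A=7168/3121 B=3538944/1045535 E=2136576/820823 F=512/205 H=4062208/1320183] → run A
t=15: vr[B=3538944/1045535 E=2136576/820823 F=512/205 H=4062208/1320183] → run F
t=16: vr[B=3538944/1045535 E=2136576/820823 F=768/205 H=4062208/1320183] → run E
t=17: vr[B=3538944/1045535 E=3734528/820823 F=768/205 H=4062208/1320183] → run H
t=18: vr[B=3538944/1045535 E=3734528/820823 F=768/205 H=7258112/1320183] → run B
t=19: vr[E=3734528/820823 F=768/205 H=7258112/1320183] → run F
t=20: vr[E=3734528/820823 F=1024/205 H=7258112/1320183] → run E
t=21: vr[E=5332480/820823 F=1024/205 H=7258112/1320183] → run F
t=22: vr[E=5332480/820823 F=256/41 H=7258112/1320183] → run H
t=23: vr[E=5332480/820823 F=256/41 H=3484672/440061] → run F
t=24: vr[E=5332480/820823 F=1536/205 H=3484672/440061] → run E
t=25: vr[E=6930432/820823 F=1536/205 H=3484672/440061] → run F
t=26: vr[E=6930432/820823 H=3484672/440061] → run H
t=27: vr[E=6930432/820823 H=13649920/1320183] → run E
t=28: vr[E=8528384/820823 H=13649920/1320183] → run H
t=29: vr[E=8528384/820823 H=16845824/1320183] → run E
t=30: vr[H=16845824/1320183] → run H
t=31: (idle)
t=32: (idle)
t=33: (idle)
t=34: (idle)
t=35: (idle)
t=36: (idle)
t=37: (idle)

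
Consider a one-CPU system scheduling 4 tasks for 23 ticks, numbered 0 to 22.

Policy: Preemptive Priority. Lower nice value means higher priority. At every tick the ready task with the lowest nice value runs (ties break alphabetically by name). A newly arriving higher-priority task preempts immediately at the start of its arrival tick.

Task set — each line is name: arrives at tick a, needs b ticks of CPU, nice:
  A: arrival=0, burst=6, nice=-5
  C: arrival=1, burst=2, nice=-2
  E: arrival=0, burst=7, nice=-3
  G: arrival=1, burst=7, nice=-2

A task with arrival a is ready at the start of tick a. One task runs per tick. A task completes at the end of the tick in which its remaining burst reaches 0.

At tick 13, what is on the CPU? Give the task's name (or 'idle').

t=0: ready={A,E} → run A
t=1: ready={A,C,E,G} → run A
t=2: ready={A,C,E,G} → run A
t=3: ready={A,C,E,G} → run A
t=4: ready={A,C,E,G} → run A
t=5: ready={A,C,E,G} → run A
t=6: ready={C,E,G} → run E
t=7: ready={C,E,G} → run E
t=8: ready={C,E,G} → run E
t=9: ready={C,E,G} → run E
t=10: ready={C,E,G} → run E
t=11: ready={C,E,G} → run E
t=12: ready={C,E,G} → run E
t=13: ready={C,G} → run C
t=14: ready={C,G} → run C
t=15: ready={G} → run G
t=16: ready={G} → run G
t=17: ready={G} → run G
t=18: ready={G} → run G
t=19: ready={G} → run G
t=20: ready={G} → run G
t=21: ready={G} → run G
t=22: (idle)

running at tick 13 = C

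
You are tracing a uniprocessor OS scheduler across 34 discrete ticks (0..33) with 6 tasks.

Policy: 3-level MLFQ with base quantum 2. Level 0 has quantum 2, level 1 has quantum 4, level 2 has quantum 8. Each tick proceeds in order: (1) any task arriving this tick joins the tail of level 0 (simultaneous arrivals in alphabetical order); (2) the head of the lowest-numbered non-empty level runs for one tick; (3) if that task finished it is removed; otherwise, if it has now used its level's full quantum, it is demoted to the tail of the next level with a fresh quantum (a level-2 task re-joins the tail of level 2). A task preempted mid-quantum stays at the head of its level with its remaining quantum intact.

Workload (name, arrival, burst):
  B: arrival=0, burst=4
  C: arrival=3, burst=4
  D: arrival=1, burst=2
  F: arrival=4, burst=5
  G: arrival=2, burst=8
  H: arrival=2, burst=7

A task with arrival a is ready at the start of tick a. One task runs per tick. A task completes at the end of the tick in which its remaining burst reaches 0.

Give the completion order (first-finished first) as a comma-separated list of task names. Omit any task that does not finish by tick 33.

completion order = D, B, C, F, G, H

t=0: L0/L1/L2 = B/-/- → run B
t=1: L0/L1/L2 = BD/-/- → run B
t=2: L0/L1/L2 = DGH/B/- → run D
t=3: L0/L1/L2 = DGHC/B/- → run D
t=4: L0/L1/L2 = GHCF/B/- → run G
t=5: L0/L1/L2 = GHCF/B/- → run G
t=6: L0/L1/L2 = HCF/BG/- → run H
t=7: L0/L1/L2 = HCF/BG/- → run H
t=8: L0/L1/L2 = CF/BGH/- → run C
t=9: L0/L1/L2 = CF/BGH/- → run C
t=10: L0/L1/L2 = F/BGHC/- → run F
t=11: L0/L1/L2 = F/BGHC/- → run F
t=12: L0/L1/L2 = -/BGHCF/- → run B
t=13: L0/L1/L2 = -/BGHCF/- → run B
t=14: L0/L1/L2 = -/GHCF/- → run G
t=15: L0/L1/L2 = -/GHCF/- → run G
t=16: L0/L1/L2 = -/GHCF/- → run G
t=17: L0/L1/L2 = -/GHCF/- → run G
t=18: L0/L1/L2 = -/HCF/G → run H
t=19: L0/L1/L2 = -/HCF/G → run H
t=20: L0/L1/L2 = -/HCF/G → run H
t=21: L0/L1/L2 = -/HCF/G → run H
t=22: L0/L1/L2 = -/CF/GH → run C
t=23: L0/L1/L2 = -/CF/GH → run C
t=24: L0/L1/L2 = -/F/GH → run F
t=25: L0/L1/L2 = -/F/GH → run F
t=26: L0/L1/L2 = -/F/GH → run F
t=27: L0/L1/L2 = -/-/GH → run G
t=28: L0/L1/L2 = -/-/GH → run G
t=29: L0/L1/L2 = -/-/H → run H
t=30: (idle)
t=31: (idle)
t=32: (idle)
t=33: (idle)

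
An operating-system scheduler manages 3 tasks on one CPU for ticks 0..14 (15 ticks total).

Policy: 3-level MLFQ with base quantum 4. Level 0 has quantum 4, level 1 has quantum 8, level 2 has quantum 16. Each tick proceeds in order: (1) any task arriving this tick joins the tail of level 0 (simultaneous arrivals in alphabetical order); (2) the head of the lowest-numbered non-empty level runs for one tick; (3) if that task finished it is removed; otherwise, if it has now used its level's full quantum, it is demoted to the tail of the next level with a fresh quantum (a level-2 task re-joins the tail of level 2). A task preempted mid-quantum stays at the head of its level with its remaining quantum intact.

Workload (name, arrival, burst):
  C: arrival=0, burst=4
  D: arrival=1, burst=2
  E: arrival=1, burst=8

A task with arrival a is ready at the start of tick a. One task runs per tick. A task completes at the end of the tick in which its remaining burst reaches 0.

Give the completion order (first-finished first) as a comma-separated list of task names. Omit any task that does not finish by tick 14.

t=0: L0/L1/L2 = C/-/- → run C
t=1: L0/L1/L2 = CDE/-/- → run C
t=2: L0/L1/L2 = CDE/-/- → run C
t=3: L0/L1/L2 = CDE/-/- → run C
t=4: L0/L1/L2 = DE/-/- → run D
t=5: L0/L1/L2 = DE/-/- → run D
t=6: L0/L1/L2 = E/-/- → run E
t=7: L0/L1/L2 = E/-/- → run E
t=8: L0/L1/L2 = E/-/- → run E
t=9: L0/L1/L2 = E/-/- → run E
t=10: L0/L1/L2 = -/E/- → run E
t=11: L0/L1/L2 = -/E/- → run E
t=12: L0/L1/L2 = -/E/- → run E
t=13: L0/L1/L2 = -/E/- → run E
t=14: (idle)

completion order = C, D, E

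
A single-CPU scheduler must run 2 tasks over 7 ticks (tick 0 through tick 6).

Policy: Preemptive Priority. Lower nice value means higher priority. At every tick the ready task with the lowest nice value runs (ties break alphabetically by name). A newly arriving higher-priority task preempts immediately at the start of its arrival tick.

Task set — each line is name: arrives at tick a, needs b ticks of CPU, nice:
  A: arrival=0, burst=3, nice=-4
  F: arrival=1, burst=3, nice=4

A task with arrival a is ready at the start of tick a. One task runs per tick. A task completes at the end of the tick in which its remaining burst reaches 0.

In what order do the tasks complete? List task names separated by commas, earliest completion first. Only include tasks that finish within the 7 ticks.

completion order = A, F

t=0: ready={A} → run A
t=1: ready={A,F} → run A
t=2: ready={A,F} → run A
t=3: ready={F} → run F
t=4: ready={F} → run F
t=5: ready={F} → run F
t=6: (idle)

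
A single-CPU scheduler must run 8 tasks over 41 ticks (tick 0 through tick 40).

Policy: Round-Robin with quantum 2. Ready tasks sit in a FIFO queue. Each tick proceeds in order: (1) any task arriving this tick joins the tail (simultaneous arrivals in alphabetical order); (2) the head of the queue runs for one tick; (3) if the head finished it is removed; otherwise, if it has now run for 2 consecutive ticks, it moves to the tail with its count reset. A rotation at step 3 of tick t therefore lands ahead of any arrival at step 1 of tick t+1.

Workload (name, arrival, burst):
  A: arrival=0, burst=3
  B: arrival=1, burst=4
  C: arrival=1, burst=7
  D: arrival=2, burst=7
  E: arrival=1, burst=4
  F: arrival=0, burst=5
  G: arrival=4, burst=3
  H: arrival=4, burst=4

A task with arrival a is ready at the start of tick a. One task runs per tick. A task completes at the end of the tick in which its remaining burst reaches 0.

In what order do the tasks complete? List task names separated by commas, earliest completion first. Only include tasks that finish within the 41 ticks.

t=0: queue=[A,F] q_used=0 → run A
t=1: queue=[A,F,B,C,E] q_used=1 → run A
t=2: queue=[F,B,C,E,A,D] q_used=0 → run F
t=3: queue=[F,B,C,E,A,D] q_used=1 → run F
t=4: queue=[B,C,E,A,D,F,G,H] q_used=0 → run B
t=5: queue=[B,C,E,A,D,F,G,H] q_used=1 → run B
t=6: queue=[C,E,A,D,F,G,H,B] q_used=0 → run C
t=7: queue=[C,E,A,D,F,G,H,B] q_used=1 → run C
t=8: queue=[E,A,D,F,G,H,B,C] q_used=0 → run E
t=9: queue=[E,A,D,F,G,H,B,C] q_used=1 → run E
t=10: queue=[A,D,F,G,H,B,C,E] q_used=0 → run A
t=11: queue=[D,F,G,H,B,C,E] q_used=0 → run D
t=12: queue=[D,F,G,H,B,C,E] q_used=1 → run D
t=13: queue=[F,G,H,B,C,E,D] q_used=0 → run F
t=14: queue=[F,G,H,B,C,E,D] q_used=1 → run F
t=15: queue=[G,H,B,C,E,D,F] q_used=0 → run G
t=16: queue=[G,H,B,C,E,D,F] q_used=1 → run G
t=17: queue=[H,B,C,E,D,F,G] q_used=0 → run H
t=18: queue=[H,B,C,E,D,F,G] q_used=1 → run H
t=19: queue=[B,C,E,D,F,G,H] q_used=0 → run B
t=20: queue=[B,C,E,D,F,G,H] q_used=1 → run B
t=21: queue=[C,E,D,F,G,H] q_used=0 → run C
t=22: queue=[C,E,D,F,G,H] q_used=1 → run C
t=23: queue=[E,D,F,G,H,C] q_used=0 → run E
t=24: queue=[E,D,F,G,H,C] q_used=1 → run E
t=25: queue=[D,F,G,H,C] q_used=0 → run D
t=26: queue=[D,F,G,H,C] q_used=1 → run D
t=27: queue=[F,G,H,C,D] q_used=0 → run F
t=28: queue=[G,H,C,D] q_used=0 → run G
t=29: queue=[H,C,D] q_used=0 → run H
t=30: queue=[H,C,D] q_used=1 → run H
t=31: queue=[C,D] q_used=0 → run C
t=32: queue=[C,D] q_used=1 → run C
t=33: queue=[D,C] q_used=0 → run D
t=34: queue=[D,C] q_used=1 → run D
t=35: queue=[C,D] q_used=0 → run C
t=36: queue=[D] q_used=0 → run D
t=37: (idle)
t=38: (idle)
t=39: (idle)
t=40: (idle)

completion order = A, B, E, F, G, H, C, D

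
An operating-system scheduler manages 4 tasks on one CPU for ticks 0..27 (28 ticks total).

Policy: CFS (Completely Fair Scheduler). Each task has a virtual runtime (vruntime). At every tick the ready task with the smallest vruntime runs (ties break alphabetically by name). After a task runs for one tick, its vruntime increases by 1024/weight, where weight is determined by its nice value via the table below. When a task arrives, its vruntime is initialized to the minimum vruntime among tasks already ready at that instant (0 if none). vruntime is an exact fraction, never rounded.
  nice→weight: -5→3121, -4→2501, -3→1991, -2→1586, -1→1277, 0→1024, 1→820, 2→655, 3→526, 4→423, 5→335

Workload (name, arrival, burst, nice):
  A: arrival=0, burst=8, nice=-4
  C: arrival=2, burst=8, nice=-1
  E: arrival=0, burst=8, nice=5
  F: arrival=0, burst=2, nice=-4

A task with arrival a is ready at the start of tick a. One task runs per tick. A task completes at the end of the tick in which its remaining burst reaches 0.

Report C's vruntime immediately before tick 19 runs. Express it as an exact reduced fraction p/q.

t=0: vr[A=0 E=0 F=0] → run A
t=1: vr[A=1024/2501 E=0 F=0] → run E
t=2: vr[A=1024/2501 C=0 E=1024/335 F=0] → run C
t=3: vr[A=1024/2501 C=1024/1277 E=1024/335 F=0] → run F
t=4: vr[A=1024/2501 C=1024/1277 E=1024/335 F=1024/2501] → run A
t=5: vr[A=2048/2501 C=1024/1277 E=1024/335 F=1024/2501] → run F
t=6: vr[A=2048/2501 C=1024/1277 E=1024/335] → run C
t=7: vr[A=2048/2501 C=2048/1277 E=1024/335] → run A
t=8: vr[A=3072/2501 C=2048/1277 E=1024/335] → run A
t=9: vr[A=4096/2501 C=2048/1277 E=1024/335] → run C
t=10: vr[A=4096/2501 C=3072/1277 E=1024/335] → run A
t=11: vr[A=5120/2501 C=3072/1277 E=1024/335] → run A
t=12: vr[A=6144/2501 C=3072/1277 E=1024/335] → run C
t=13: vr[A=6144/2501 C=4096/1277 E=1024/335] → run A
t=14: vr[A=7168/2501 C=4096/1277 E=1024/335] → run A
t=15: vr[C=4096/1277 E=1024/335] → run E
t=16: vr[C=4096/1277 E=2048/335] → run C
t=17: vr[C=5120/1277 E=2048/335] → run C
t=18: vr[C=6144/1277 E=2048/335] → run C
t=19: vr[C=7168/1277 E=2048/335] → run C
t=20: vr[E=2048/335] → run E
t=21: vr[E=3072/335] → run E
t=22: vr[E=4096/335] → run E
t=23: vr[E=1024/67] → run E
t=24: vr[E=6144/335] → run E
t=25: vr[E=7168/335] → run E
t=26: (idle)
t=27: (idle)

vruntime(C, start of tick 19) = 7168/1277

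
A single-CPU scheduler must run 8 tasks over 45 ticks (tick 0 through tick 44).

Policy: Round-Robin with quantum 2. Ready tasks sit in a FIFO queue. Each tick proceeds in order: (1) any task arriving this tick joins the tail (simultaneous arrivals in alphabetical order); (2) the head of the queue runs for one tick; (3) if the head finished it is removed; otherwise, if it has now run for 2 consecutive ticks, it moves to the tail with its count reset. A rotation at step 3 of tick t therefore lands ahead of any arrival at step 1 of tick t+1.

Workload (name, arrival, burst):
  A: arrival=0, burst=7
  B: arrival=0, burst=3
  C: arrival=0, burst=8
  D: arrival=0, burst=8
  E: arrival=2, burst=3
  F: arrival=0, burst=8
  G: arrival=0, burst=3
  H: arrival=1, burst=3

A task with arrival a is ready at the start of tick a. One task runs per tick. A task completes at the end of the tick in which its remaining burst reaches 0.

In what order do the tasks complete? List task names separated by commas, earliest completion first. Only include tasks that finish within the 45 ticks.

t=0: queue=[A,B,C,D,F,G] q_used=0 → run A
t=1: queue=[A,B,C,D,F,G,H] q_used=1 → run A
t=2: queue=[B,C,D,F,G,H,A,E] q_used=0 → run B
t=3: queue=[B,C,D,F,G,H,A,E] q_used=1 → run B
t=4: queue=[C,D,F,G,H,A,E,B] q_used=0 → run C
t=5: queue=[C,D,F,G,H,A,E,B] q_used=1 → run C
t=6: queue=[D,F,G,H,A,E,B,C] q_used=0 → run D
t=7: queue=[D,F,G,H,A,E,B,C] q_used=1 → run D
t=8: queue=[F,G,H,A,E,B,C,D] q_used=0 → run F
t=9: queue=[F,G,H,A,E,B,C,D] q_used=1 → run F
t=10: queue=[G,H,A,E,B,C,D,F] q_used=0 → run G
t=11: queue=[G,H,A,E,B,C,D,F] q_used=1 → run G
t=12: queue=[H,A,E,B,C,D,F,G] q_used=0 → run H
t=13: queue=[H,A,E,B,C,D,F,G] q_used=1 → run H
t=14: queue=[A,E,B,C,D,F,G,H] q_used=0 → run A
t=15: queue=[A,E,B,C,D,F,G,H] q_used=1 → run A
t=16: queue=[E,B,C,D,F,G,H,A] q_used=0 → run E
t=17: queue=[E,B,C,D,F,G,H,A] q_used=1 → run E
t=18: queue=[B,C,D,F,G,H,A,E] q_used=0 → run B
t=19: queue=[C,D,F,G,H,A,E] q_used=0 → run C
t=20: queue=[C,D,F,G,H,A,E] q_used=1 → run C
t=21: queue=[D,F,G,H,A,E,C] q_used=0 → run D
t=22: queue=[D,F,G,H,A,E,C] q_used=1 → run D
t=23: queue=[F,G,H,A,E,C,D] q_used=0 → run F
t=24: queue=[F,G,H,A,E,C,D] q_used=1 → run F
t=25: queue=[G,H,A,E,C,D,F] q_used=0 → run G
t=26: queue=[H,A,E,C,D,F] q_used=0 → run H
t=27: queue=[A,E,C,D,F] q_used=0 → run A
t=28: queue=[A,E,C,D,F] q_used=1 → run A
t=29: queue=[E,C,D,F,A] q_used=0 → run E
t=30: queue=[C,D,F,A] q_used=0 → run C
t=31: queue=[C,D,F,A] q_used=1 → run C
t=32: queue=[D,F,A,C] q_used=0 → run D
t=33: queue=[D,F,A,C] q_used=1 → run D
t=34: queue=[F,A,C,D] q_used=0 → run F
t=35: queue=[F,A,C,D] q_used=1 → run F
t=36: queue=[A,C,D,F] q_used=0 → run A
t=37: queue=[C,D,F] q_used=0 → run C
t=38: queue=[C,D,F] q_used=1 → run C
t=39: queue=[D,F] q_used=0 → run D
t=40: queue=[D,F] q_used=1 → run D
t=41: queue=[F] q_used=0 → run F
t=42: queue=[F] q_used=1 → run F
t=43: (idle)
t=44: (idle)

completion order = B, G, H, E, A, C, D, F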